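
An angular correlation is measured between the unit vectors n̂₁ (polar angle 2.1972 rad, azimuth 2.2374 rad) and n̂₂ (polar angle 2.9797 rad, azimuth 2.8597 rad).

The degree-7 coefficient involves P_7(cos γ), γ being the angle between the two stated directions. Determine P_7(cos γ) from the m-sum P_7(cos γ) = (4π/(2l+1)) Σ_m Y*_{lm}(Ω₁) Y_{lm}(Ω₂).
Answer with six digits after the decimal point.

Expand P_7 via completeness: Σ_{m} conj(Y_{7,m}) at Ω₁ times Y_{7,m} at Ω₂ —
  m=-7: (-0.114410+0.005285i) × (+0.000001-0.000001i) = -0.000000+0.000000i  (running Σ = -0.000000+0.000000i)
  m=-6: (-0.202785-0.234609i) × (+0.000004-0.000032i) = -0.000008+0.000006i  (running Σ = -0.000008+0.000006i)
  m=-5: (+0.084484-0.435937i) × (-0.000075-0.000460i) = -0.000207-0.000006i  (running Σ = -0.000215-0.000000i)
  m=-4: (+0.241867-0.124440i) × (-0.002026-0.004267i) = -0.001021-0.000780i  (running Σ = -0.001236-0.000780i)
  m=-3: (-0.149388-0.068334i) × (-0.022856-0.025792i) = +0.001652+0.005415i  (running Σ = +0.000416+0.004634i)
  m=-2: (-0.083795-0.346026i) × (-0.147587-0.093310i) = -0.019921+0.058888i  (running Σ = -0.019505+0.063522i)
  m=-1: (-0.011030+0.014020i) × (-0.527131-0.152659i) = +0.007954-0.005706i  (running Σ = -0.011550+0.057816i)
  m=0: (-0.353062-0.000000i) × (-0.726582+0.000000i) = +0.256529+0.000000i  (running Σ = +0.244978+0.057816i)
  m=1: (+0.011030+0.014020i) × (+0.527131-0.152659i) = +0.007954+0.005706i  (running Σ = +0.252933+0.063522i)
  m=2: (-0.083795+0.346026i) × (-0.147587+0.093310i) = -0.019921-0.058888i  (running Σ = +0.233012+0.004634i)
  m=3: (+0.149388-0.068334i) × (+0.022856-0.025792i) = +0.001652-0.005415i  (running Σ = +0.234664-0.000780i)
  m=4: (+0.241867+0.124440i) × (-0.002026+0.004267i) = -0.001021+0.000780i  (running Σ = +0.233643-0.000000i)
  m=5: (-0.084484-0.435937i) × (+0.000075-0.000460i) = -0.000207+0.000006i  (running Σ = +0.233436+0.000006i)
  m=6: (-0.202785+0.234609i) × (+0.000004+0.000032i) = -0.000008-0.000006i  (running Σ = +0.233428+0.000000i)
  m=7: (+0.114410+0.005285i) × (-0.000001-0.000001i) = -0.000000-0.000000i  (running Σ = +0.233428+0.000000i)
Total Σ_m = +0.233428+0.000000i. Multiply by 0.837758: +0.195556+0.000000i. P_7(cos γ) = 0.195556

0.195556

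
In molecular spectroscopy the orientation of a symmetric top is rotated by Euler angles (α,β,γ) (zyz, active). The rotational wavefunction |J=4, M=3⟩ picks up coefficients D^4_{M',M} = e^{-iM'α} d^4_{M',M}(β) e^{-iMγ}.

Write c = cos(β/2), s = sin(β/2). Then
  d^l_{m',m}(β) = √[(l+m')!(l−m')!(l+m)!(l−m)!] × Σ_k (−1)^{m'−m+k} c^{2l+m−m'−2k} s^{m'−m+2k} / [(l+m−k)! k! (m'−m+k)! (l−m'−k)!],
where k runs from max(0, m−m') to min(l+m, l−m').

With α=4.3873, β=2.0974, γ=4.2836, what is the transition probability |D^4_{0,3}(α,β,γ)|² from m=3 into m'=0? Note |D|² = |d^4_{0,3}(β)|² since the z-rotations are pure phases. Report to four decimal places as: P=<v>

P=0.2307

Split into d^4_{0,3}(β=2.0974) × two z-phases.
With c≡cos(β/2)=0.498698 and s≡sin(β/2)=0.866776, N=[24·24·5040·1]^{1/2}=1703.830978
k: max(0,(3)−(0))=3 … min(4+(3),4−(0))=4
  k=3: (−1)^0·1703.8310/(144)·0.4987^5·0.8668^3 = +0.237670
  k=4: (−1)^1·1703.8310/(144)·0.4987^3·0.8668^5 = -0.717978
d^4_{0,3}(2.0974) = +0.237670 -0.717978 = -0.480308
|D^4_{0,3}|² = |d^4_{0,3}(β)|² = (-0.480308)² = 0.230696 (the z-rotation phases have unit modulus)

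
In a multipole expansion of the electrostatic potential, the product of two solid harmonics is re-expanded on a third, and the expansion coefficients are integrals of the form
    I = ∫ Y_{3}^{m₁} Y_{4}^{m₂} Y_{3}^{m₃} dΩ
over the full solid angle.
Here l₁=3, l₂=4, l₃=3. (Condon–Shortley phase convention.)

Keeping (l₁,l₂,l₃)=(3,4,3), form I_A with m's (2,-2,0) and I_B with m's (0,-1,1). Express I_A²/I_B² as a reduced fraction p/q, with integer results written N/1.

1/5

Same 3,4,3: normalisation and zero-m 3j drop out of the ratio.
A: Δ: 4! 2! 4! / 11! → 1/34650; sum: t=0:+1/96 t=1:−1/72 = -1/288; 3j²(3 4 3; 2 -2 0) = Δ·Π!·Σ² = 1/462  (sign +1)
B: Δ: 4! 2! 4! / 11! → 1/34650; sum: t=1:−1/48 t=2:+1/24 t=3:−1/288 = 5/288; 3j²(3 4 3; 0 -1 1) = Δ·Π!·Σ² = 5/462  (sign +1)
I_A²/I_B² = (1/462)/(5/462) = 1/5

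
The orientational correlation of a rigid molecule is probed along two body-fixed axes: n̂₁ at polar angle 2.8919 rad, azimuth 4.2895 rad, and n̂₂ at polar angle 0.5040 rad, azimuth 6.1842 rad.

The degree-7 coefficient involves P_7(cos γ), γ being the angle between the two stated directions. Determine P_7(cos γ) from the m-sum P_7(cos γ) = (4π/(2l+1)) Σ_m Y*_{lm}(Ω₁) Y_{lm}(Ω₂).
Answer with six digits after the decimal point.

Addition theorem: P_7(cos γ) = (4π/15) Σ_m Y*_{lm}(Ω₁) Y_{lm}(Ω₂), m = −7…7:
  m=-7: (0.000005, -0.000028) × (0.002357, 0.001957) = (0.000000, -0.000000)  (running Σ = (0.000000, -0.000000))
  m=-6: (-0.000340, -0.000235) × (0.017224, 0.011631) = (-0.000003, -0.000008)  (running Σ = (-0.000003, -0.000008))
  m=-5: (-0.003242, 0.001960) × (0.076067, 0.041056) = (-0.000327, 0.000016)  (running Σ = (-0.000330, 0.000008))
  m=-4: (0.002940, 0.024231) × (0.224716, 0.093935) = (-0.001615, 0.005721)  (running Σ = (-0.001946, 0.005729))
  m=-3: (0.106936, 0.033329) × (0.434542, 0.132971) = (0.042037, 0.028702)  (running Σ = (0.040091, 0.034432))
  m=-2: (0.231970, -0.261822) × (0.461498, 0.092576) = (0.131292, -0.099355)  (running Σ = (0.171383, -0.064924))
  m=-1: (-0.262191, -0.582592) × (0.027156, 0.002697) = (-0.005549, -0.016528)  (running Σ = (0.165834, -0.081452))
  m=0: (-0.326055, -0.000000) × (-0.448985, 0.000000) = (0.146394, 0.000000)  (running Σ = (0.312228, -0.081452))
  m=1: (0.262191, -0.582592) × (-0.027156, 0.002697) = (-0.005549, 0.016528)  (running Σ = (0.306679, -0.064924))
  m=2: (0.231970, 0.261822) × (0.461498, -0.092576) = (0.131292, 0.099355)  (running Σ = (0.437971, 0.034432))
  m=3: (-0.106936, 0.033329) × (-0.434542, 0.132971) = (0.042037, -0.028702)  (running Σ = (0.480008, 0.005729))
  m=4: (0.002940, -0.024231) × (0.224716, -0.093935) = (-0.001615, -0.005721)  (running Σ = (0.478392, 0.000008))
  m=5: (0.003242, 0.001960) × (-0.076067, 0.041056) = (-0.000327, -0.000016)  (running Σ = (0.478065, -0.000008))
  m=6: (-0.000340, 0.000235) × (0.017224, -0.011631) = (-0.000003, 0.000008)  (running Σ = (0.478062, -0.000000))
  m=7: (-0.000005, -0.000028) × (-0.002357, 0.001957) = (0.000000, 0.000000)  (running Σ = (0.478062, 0.000000))
Total Σ_m = (0.478062, 0.000000). Multiply by 0.837758: (0.400501, 0.000000). P_7(cos γ) = 0.400501

0.400501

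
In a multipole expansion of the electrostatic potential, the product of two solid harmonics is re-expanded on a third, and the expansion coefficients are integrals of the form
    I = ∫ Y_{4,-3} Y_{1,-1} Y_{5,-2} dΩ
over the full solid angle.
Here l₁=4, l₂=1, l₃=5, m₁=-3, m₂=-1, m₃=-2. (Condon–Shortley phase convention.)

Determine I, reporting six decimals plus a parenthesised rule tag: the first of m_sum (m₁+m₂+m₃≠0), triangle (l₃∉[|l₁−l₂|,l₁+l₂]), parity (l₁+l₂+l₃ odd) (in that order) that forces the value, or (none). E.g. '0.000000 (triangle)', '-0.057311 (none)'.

0.000000 (m_sum)

m-sum = -3 − 1 − 2 = -6 ≠ 0 ⇒ I = 0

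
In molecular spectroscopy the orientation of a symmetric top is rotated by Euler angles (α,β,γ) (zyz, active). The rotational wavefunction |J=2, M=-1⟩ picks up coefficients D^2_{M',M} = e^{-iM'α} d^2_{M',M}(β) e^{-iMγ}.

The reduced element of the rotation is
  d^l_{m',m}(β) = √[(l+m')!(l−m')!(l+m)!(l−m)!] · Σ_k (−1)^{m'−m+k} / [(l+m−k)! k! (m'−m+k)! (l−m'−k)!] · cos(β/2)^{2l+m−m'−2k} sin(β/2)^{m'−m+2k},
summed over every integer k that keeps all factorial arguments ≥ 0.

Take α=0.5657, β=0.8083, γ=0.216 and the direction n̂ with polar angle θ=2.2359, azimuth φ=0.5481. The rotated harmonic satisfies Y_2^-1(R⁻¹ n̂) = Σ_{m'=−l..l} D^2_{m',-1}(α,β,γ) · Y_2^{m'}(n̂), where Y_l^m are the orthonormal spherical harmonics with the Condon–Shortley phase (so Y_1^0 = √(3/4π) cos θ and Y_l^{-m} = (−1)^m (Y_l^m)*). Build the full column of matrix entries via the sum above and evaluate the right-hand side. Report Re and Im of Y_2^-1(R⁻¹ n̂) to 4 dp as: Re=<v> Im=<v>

Need the full column D^2_{m',-1} for m'=−2..2 at α=0.5657, β=0.8083, γ=0.2160.
cos(β/2)=0.919437, sin(β/2)=0.393237
d^2_{-2,-1}: single k=1 term ⇒ +0.611295;  D = +0.135428+0.596105i
d^2_{-1,-1}: k∈[0..1] ⇒ +0.714641 -0.392170 = +0.322471;  D = +0.228863+0.227176i
d^2_{0,-1}: k∈[0..1] ⇒ -0.748680 +0.136950 = -0.611730;  D = -0.597515-0.131109i
d^2_{1,-1}: k∈[0..1] ⇒ +0.392170 -0.023912 = +0.368258;  D = +0.345970-0.126171i
d^2_{2,-1}: single k=0 term ⇒ -0.111819;  D = -0.068151+0.088651i
Y_2^{m'}(θ=2.2359,φ=0.5481) and Σ D·Y over m':
  (+0.1354+0.5961i)·(+0.1093-0.2127i)  (+0.2289+0.2272i)·(-0.3202+0.1955i)  (-0.5975-0.1311i)·(+0.0450+0.0000i)  (+0.3460-0.1262i)·(+0.3202+0.1955i)  (-0.0682+0.0887i)·(+0.1093+0.2127i)
Y_2^-1(R⁻¹ n̂) = +0.106182+0.024861i

Re=0.1062 Im=0.0249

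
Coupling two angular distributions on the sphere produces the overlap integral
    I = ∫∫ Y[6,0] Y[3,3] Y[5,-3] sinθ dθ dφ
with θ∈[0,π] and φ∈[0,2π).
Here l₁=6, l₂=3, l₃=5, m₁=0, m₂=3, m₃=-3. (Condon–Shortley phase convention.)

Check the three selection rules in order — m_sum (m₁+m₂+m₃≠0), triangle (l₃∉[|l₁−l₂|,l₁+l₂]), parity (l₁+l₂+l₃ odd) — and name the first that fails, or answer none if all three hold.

Σmᵢ = 0  ✓
l₃∈[|l₁−l₂|,l₁+l₂]=[3,9], have l₃=5  ✓
Σlᵢ = 14 ⇒ even  ✓

none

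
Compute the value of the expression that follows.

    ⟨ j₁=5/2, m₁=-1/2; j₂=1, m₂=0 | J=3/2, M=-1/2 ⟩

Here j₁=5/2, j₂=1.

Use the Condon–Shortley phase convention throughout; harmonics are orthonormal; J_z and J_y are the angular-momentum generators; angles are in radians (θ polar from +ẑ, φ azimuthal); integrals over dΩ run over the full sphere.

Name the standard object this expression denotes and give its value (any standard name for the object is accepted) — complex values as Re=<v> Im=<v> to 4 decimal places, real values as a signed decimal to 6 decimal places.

This is a Clebsch–Gordan (vector-coupling) coefficient.
triangle: 2!×3!×0!/6! = 12/720
(j±m)!: 2!×3!×1!×1!×1!×2! = 24
prefactor² = (2J+1)×Δ×N² = 8/5
  k=1: −1/(1!×1!×2!×0!×1!×0!) = -1/2
Σ = -1/2  ⇒  CG² = 8/5×(-1/2)² = 2/5
CG = −√(2/5) = -0.632456

Clebsch–Gordan coefficient, −√(2/5) ≈ -0.632456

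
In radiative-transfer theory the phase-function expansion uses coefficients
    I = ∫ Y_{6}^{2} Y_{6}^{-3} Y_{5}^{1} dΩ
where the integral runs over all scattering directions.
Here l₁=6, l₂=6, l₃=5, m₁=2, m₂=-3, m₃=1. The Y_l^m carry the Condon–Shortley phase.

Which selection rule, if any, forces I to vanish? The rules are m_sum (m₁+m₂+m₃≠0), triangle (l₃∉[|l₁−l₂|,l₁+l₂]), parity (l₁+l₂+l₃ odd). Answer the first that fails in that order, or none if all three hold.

parity

Σmᵢ = 0  ✓
l₃∈[|l₁−l₂|,l₁+l₂]=[0,12], have l₃=5  ✓
Σlᵢ = 17 ⇒ odd  ✗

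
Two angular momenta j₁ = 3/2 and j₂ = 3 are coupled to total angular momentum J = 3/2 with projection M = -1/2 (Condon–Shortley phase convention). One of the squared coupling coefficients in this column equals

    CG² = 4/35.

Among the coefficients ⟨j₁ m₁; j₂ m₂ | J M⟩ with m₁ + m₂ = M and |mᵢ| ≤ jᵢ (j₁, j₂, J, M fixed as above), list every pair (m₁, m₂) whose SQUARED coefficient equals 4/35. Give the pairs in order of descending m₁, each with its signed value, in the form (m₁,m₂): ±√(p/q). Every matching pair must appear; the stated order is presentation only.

Admissible pairs with m₁+m₂ = M = -1/2: (-3/2,1), (-1/2,0), (1/2,-1), (3/2,-2)
  (m₁,m₂)=(3/2,-2): CG² = 2/7, CG = +√(2/7)
  (m₁,m₂)=(1/2,-1): CG² = 12/35, CG = −√(12/35)
  (m₁,m₂)=(-1/2,0): CG² = 9/35, CG = +√(9/35)
  (m₁,m₂)=(-3/2,1): CG² = 4/35, CG = −√(4/35)   ← matches the target
Pairs with CG² = 4/35: (-3/2,1): −√(4/35)

(-3/2,1): −√(4/35)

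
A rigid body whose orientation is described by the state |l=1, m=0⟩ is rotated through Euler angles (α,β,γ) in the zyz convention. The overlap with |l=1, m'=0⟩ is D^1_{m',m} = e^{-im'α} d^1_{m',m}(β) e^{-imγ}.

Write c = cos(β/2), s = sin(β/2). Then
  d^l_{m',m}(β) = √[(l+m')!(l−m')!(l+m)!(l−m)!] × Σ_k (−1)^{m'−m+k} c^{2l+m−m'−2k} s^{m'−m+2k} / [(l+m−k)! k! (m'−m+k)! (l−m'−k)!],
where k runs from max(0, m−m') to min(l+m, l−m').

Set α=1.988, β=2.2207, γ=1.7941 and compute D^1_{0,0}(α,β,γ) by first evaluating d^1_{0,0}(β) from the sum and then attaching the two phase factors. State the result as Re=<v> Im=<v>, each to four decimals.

Re=-0.6051 Im=0.0000

D^1_{0,0}(1.9880,2.2207,1.7941) = e^{-i·0·1.9880}·d^1_{0,0}(2.2207)·e^{-i·0·1.7941}. Compute d first:
With c≡cos(β/2)=0.444348 and s≡sin(β/2)=0.895854, N=[1·1·1·1]^{1/2}=1.000000
k: max(0,(0)−(0))=0 … min(1+(0),1−(0))=1
  k=0: (−1)^0·1.0000/(1)·0.4443^2·0.8959^0 = +0.197445
  k=1: (−1)^1·1.0000/(1)·0.4443^0·0.8959^2 = -0.802555
d^1_{0,0}(2.2207) = +0.197445 -0.802555 = -0.605110
Phases: e^{-i·(0)·1.9880}=+1.000000+0.000000i, e^{-i·(0)·1.7941}=+1.000000+0.000000i ⇒ D=-0.605110+0.000000i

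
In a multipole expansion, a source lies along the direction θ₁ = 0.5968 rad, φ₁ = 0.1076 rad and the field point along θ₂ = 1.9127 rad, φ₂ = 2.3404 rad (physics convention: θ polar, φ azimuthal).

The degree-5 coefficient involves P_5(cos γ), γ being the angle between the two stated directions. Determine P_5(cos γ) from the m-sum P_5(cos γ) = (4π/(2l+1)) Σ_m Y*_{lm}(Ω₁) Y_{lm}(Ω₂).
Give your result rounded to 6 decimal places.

Expand P_5 via completeness: Σ_{m} conj(Y_{5,m}) at Ω₁ times Y_{5,m} at Ω₂ —
  [-5]  conj(Y_{5,-5})(Ω₁) = 0.02234 + 0.01333j ; Y_{5,-5}(Ω₂) = 0.22361 + 0.26204j ; Δ = 0.00150 + 0.00884j
  [-4]  conj(Y_{5,-4})(Ω₁) = 0.11006 + 0.05053j ; Y_{5,-4}(Ω₂) = 0.38691 + 0.02448j ; Δ = 0.04135 + 0.02224j
  [-3]  conj(Y_{5,-3})(Ω₁) = 0.30034 + 0.10046j ; Y_{5,-3}(Ω₂) = 0.00251 - 0.00228j ; Δ = 0.00098 - 0.00043j
  [-2]  conj(Y_{5,-2})(Ω₁) = 0.45523 + 0.09951j ; Y_{5,-2}(Ω₂) = -0.01056 + 0.33410j ; Δ = -0.03805 + 0.15104j
  [-1]  conj(Y_{5,-1})(Ω₁) = 0.22393 + 0.02419j ; Y_{5,-1}(Ω₂) = 0.06476 + 0.06684j ; Δ = 0.01288 + 0.01653j
  [+0]  conj(Y_{5,0})(Ω₁) = -0.32914 + 0.00000j ; Y_{5,0}(Ω₂) = -0.31083 + 0.00000j ; Δ = 0.10231 + 0.00000j
  [+1]  conj(Y_{5,1})(Ω₁) = -0.22393 + 0.02419j ; Y_{5,1}(Ω₂) = -0.06476 + 0.06684j ; Δ = 0.01288 - 0.01653j
  [+2]  conj(Y_{5,2})(Ω₁) = 0.45523 - 0.09951j ; Y_{5,2}(Ω₂) = -0.01056 - 0.33410j ; Δ = -0.03805 - 0.15104j
  [+3]  conj(Y_{5,3})(Ω₁) = -0.30034 + 0.10046j ; Y_{5,3}(Ω₂) = -0.00251 - 0.00228j ; Δ = 0.00098 + 0.00043j
  [+4]  conj(Y_{5,4})(Ω₁) = 0.11006 - 0.05053j ; Y_{5,4}(Ω₂) = 0.38691 - 0.02448j ; Δ = 0.04135 - 0.02224j
  [+5]  conj(Y_{5,5})(Ω₁) = -0.02234 + 0.01333j ; Y_{5,5}(Ω₂) = -0.22361 + 0.26204j ; Δ = 0.00150 - 0.00884j
Σ over m = 0.13964 + 0.00000j; ×(4π/11) → 0.15952 + 0.00000j. Real part: 0.159521

0.159521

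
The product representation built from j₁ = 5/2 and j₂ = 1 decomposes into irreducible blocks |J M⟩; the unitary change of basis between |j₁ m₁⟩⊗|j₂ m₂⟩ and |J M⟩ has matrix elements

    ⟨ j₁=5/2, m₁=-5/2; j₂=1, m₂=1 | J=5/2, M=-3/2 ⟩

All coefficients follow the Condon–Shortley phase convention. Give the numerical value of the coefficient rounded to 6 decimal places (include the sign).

triangle: 1!×4!×1!/7! = 24/5040
(j±m)!: 0!×5!×2!×0!×1!×4! = 5760
prefactor² = (2J+1)×Δ×N² = 1152/7
  k=1: −1/(1!×0!×4!×1!×0!×0!) = -1/24
Σ = -1/24  ⇒  CG² = 1152/7×(-1/24)² = 2/7
CG = −√(2/7) = -0.534522

−√(2/7) ≈ -0.534522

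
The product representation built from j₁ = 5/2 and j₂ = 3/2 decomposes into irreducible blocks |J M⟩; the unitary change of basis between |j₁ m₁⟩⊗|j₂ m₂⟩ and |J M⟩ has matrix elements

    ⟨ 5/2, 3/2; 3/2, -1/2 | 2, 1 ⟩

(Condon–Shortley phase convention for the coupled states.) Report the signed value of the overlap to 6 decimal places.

j₁+j₂−J=2  J+j₁−j₂=3  J−j₁+j₂=1  j₁+j₂+J+1=7
(j₁±m₁, j₂±m₂, J±M) = (4,1,1,2,3,1)
P² = 24/7
sum k=0..1:
  [0] +1/4 = 1/4
  [1] −1/6 = -1/6
S = 1/12
C² = P²·S² = 1/42 ; C = +0.154303

+√(1/42) = +0.154303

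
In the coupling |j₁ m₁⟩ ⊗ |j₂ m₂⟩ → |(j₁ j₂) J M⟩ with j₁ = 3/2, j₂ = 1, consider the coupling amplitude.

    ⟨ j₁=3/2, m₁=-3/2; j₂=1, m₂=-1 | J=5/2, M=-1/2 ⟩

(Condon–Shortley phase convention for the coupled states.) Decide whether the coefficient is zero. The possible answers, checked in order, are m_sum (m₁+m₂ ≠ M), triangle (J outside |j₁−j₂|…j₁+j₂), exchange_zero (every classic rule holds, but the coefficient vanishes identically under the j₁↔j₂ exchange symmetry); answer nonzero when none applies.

m_sum

m-sum: m₁+m₂ = -3/2+(-1) = -5/2, M = -1/2  ✗ ⇒ coefficient is 0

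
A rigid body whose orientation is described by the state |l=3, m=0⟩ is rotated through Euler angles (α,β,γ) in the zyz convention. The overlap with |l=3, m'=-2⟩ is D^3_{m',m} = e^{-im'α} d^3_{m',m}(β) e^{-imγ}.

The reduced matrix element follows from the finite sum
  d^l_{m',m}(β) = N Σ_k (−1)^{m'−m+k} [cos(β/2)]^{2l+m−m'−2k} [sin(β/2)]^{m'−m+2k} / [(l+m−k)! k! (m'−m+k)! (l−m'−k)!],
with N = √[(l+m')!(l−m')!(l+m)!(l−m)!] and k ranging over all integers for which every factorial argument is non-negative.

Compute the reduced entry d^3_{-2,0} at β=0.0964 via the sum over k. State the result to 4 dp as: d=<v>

d^3_{-2,0}(β=0.0964) via the finite sum:
Half-angle: c=0.998839, s=0.048181. N=√(1·120·6·6)=65.726707
The bounds max(0,m−m')=2 and min(l+m,l−m')=3 give 2 terms
  k=2: (−1)^0·65.7267/(12)·0.9988^4·0.0482^2 = +0.012656
  k=3: (−1)^1·65.7267/(12)·0.9988^2·0.0482^4 = -0.000029
d^3_{-2,0}(0.0964) = +0.012656 -0.000029 = +0.012627

d=0.0126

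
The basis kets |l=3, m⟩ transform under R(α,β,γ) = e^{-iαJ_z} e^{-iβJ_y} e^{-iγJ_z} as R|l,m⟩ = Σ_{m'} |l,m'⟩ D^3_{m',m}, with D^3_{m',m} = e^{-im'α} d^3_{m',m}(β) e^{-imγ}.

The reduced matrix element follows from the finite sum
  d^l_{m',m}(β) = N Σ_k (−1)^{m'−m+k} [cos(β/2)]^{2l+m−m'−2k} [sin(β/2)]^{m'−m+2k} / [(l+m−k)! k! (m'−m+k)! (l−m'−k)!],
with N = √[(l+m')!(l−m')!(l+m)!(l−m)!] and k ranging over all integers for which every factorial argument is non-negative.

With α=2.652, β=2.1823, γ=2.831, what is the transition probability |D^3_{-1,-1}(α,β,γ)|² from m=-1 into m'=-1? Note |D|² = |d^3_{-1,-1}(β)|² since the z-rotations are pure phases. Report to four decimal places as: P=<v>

P=0.2658

D^3_{-1,-1}(2.6520,2.1823,2.8310) = e^{-i·-1·2.6520}·d^3_{-1,-1}(2.1823)·e^{-i·-1·2.8310}. Compute d first:
With c≡cos(β/2)=0.461465 and s≡sin(β/2)=0.887158, N=[2·24·2·24]^{1/2}=48.000000
Admissible k: 0..2 (factorial args all ≥0)
  k=0: (−1)^0·48.0000/(48)·0.4615^6·0.8872^0 = +0.009657
  k=1: (−1)^1·48.0000/(6)·0.4615^4·0.8872^2 = -0.285528
  k=2: (−1)^2·48.0000/(8)·0.4615^2·0.8872^4 = +0.791469
d^3_{-1,-1}(2.1823) = +0.009657 -0.285528 +0.791469 = +0.515598
|D^3_{-1,-1}|² = |d^3_{-1,-1}(β)|² = (+0.515598)² = 0.265841 (the z-rotation phases have unit modulus)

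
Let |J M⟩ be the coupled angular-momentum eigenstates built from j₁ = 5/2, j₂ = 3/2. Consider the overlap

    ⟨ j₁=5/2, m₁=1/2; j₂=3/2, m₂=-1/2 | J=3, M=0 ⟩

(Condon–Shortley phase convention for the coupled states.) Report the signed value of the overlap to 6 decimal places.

+0.447214  (= +√(1/5))

√[7·1!4!2!/8! · 3!2!1!2!3!3!] = √(36/5)
  +(−1)^0/∏(0,1,2,1,2,1)! = 1/4  (running 1/4)
  +(−1)^1/∏(1,0,1,0,3,2)! = -1/12  (running 1/6)
⟨..|..⟩ = √(36/5)·(1/6) = +0.447214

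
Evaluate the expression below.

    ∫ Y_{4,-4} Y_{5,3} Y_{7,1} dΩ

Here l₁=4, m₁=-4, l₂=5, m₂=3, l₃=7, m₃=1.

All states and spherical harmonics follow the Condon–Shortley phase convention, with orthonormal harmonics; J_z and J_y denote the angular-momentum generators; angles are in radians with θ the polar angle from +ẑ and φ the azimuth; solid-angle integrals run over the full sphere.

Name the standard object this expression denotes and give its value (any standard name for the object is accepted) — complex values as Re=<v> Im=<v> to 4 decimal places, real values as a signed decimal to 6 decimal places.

Gaunt coefficient, +0.073615

This is a Gaunt coefficient — the integral of a triple product of spherical harmonics over the sphere.
Checks pass: Σm=0; 16 even; l₃=7∈[1,9].
(2·4+1)(2·5+1)(2·7+1) = 1485
Δ: 2! 6! 8! / 17! → 1/6126120
sum: t=0:+1/69120 t=1:−1/20736 t=2:+1/69120 = -1/51840
3j²(4 5 7; 0 0 0) = Δ·Π!·Σ² = 280/21879  (sign +1)
sum: t=2:+1/2073600 = 1/2073600
3j²(4 5 7; -4 3 1) = Δ·Π!·Σ² = 392/109395  (sign +1)
combine: 4πI² = 1485·280/21879·392/109395 = 109760/1611753
take √, sign +1: I = 0.07361526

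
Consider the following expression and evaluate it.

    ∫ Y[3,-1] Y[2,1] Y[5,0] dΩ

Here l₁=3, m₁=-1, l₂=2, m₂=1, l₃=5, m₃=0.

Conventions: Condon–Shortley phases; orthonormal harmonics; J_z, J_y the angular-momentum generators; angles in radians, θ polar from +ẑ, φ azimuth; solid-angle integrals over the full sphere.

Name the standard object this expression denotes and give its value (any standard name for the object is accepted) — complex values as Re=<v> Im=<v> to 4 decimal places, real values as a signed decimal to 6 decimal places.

This is a Gaunt coefficient — the integral of a triple product of spherical harmonics over the sphere.
Checks pass: Σm=0; 10 even; l₃=5∈[1,5].
(2·3+1)(2·2+1)(2·5+1) = 385
Δ: 0! 6! 4! / 11! → 1/2310
sum: t=0:+1/144 = 1/144
3j²(3 2 5; 0 0 0) = Δ·Π!·Σ² = 10/231  (sign -1)
sum: t=0:+1/288 = 1/288
3j²(3 2 5; -1 1 0) = Δ·Π!·Σ² = 5/231  (sign -1)
combine: 4πI² = 385·10/231·5/231 = 250/693
take √, sign +1: I = 0.16943318

Gaunt coefficient, +0.169433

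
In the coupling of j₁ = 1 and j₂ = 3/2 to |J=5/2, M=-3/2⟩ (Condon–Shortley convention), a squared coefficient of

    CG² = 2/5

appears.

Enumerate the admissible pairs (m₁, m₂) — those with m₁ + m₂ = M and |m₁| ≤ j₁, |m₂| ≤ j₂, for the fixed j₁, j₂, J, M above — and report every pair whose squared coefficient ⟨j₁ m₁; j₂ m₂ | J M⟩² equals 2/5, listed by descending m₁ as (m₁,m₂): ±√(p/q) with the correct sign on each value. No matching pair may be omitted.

(0,-3/2): +√(2/5)

Admissible pairs with m₁+m₂ = M = -3/2: (-1,-1/2), (0,-3/2)
  (m₁,m₂)=(0,-3/2): CG² = 2/5, CG = +√(2/5)   ← matches the target
  (m₁,m₂)=(-1,-1/2): CG² = 3/5, CG = +√(3/5)
Pairs with CG² = 2/5: (0,-3/2): +√(2/5)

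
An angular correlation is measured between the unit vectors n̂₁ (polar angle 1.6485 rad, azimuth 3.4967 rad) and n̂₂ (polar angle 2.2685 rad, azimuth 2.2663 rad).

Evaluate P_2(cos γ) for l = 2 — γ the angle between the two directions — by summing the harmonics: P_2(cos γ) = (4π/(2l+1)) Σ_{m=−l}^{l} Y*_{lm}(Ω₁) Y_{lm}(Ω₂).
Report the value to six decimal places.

Summing Y*_{l m}(θ₁,φ₁)·Y_{l m}(θ₂,φ₂) over m ∈ [−2, 2]; prefactor 4π/(2·2+1) = 2.513274:
  [-2]  conj(Y_{2,-2})(Ω₁) = +0.291117+0.250332i ; Y_{2,-2}(Ω₂) = -0.040564+0.223182i ; Δ = -0.067678+0.054818i
  [-1]  conj(Y_{2,-1})(Ω₁) = +0.056058+0.020788i ; Y_{2,-1}(Ω₂) = +0.243717+0.292005i ; Δ = +0.007592+0.021436i
  [+0]  conj(Y_{2,0})(Ω₁) = -0.309690-0.000000i ; Y_{2,0}(Ω₂) = +0.075146+0.000000i ; Δ = -0.023272-0.000000i
  [+1]  conj(Y_{2,1})(Ω₁) = -0.056058+0.020788i ; Y_{2,1}(Ω₂) = -0.243717+0.292005i ; Δ = +0.007592-0.021436i
  [+2]  conj(Y_{2,2})(Ω₁) = +0.291117-0.250332i ; Y_{2,2}(Ω₂) = -0.040564-0.223182i ; Δ = -0.067678-0.054818i
Accumulated sum -0.143444+0.000000i; after 4π/(2l+1) scaling, -0.360514+0.000000i ⇒ P_2 = -0.360514

-0.360514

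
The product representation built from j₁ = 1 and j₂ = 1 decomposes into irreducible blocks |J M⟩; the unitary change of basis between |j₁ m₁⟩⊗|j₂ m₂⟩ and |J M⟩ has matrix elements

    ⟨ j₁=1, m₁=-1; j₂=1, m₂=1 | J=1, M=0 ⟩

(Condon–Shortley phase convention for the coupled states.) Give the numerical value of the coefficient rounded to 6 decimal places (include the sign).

−√(1/2) ≈ -0.707107

j₁+j₂−J=1  J+j₁−j₂=1  J−j₁+j₂=1  j₁+j₂+J+1=4
(j₁±m₁, j₂±m₂, J±M) = (0,2,2,0,1,1)
P² = 1/2
sum k=1..1:
  [1] −1/1 = -1
S = -1
C² = P²·S² = 1/2 ; C = -0.707107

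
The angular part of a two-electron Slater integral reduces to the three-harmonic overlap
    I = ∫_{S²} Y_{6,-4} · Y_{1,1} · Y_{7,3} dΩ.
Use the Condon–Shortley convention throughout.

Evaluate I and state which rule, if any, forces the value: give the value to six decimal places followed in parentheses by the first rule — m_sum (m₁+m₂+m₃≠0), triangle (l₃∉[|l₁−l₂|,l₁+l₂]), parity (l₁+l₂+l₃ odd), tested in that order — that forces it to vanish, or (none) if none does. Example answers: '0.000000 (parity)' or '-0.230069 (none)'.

-0.085707 (none)

Checks pass: Σm=0; 14 even; l₃=7∈[5,7].
(2·6+1)(2·1+1)(2·7+1) = 585
Δ: 0! 12! 2! / 15! → 1/1365
sum: t=0:+1/518400 = 1/518400
3j²(6 1 7; 0 0 0) = Δ·Π!·Σ² = 7/195  (sign -1)
sum: t=0:+1/14515200 = 1/14515200
3j²(6 1 7; -4 1 3) = Δ·Π!·Σ² = 2/455  (sign +1)
combine: 4πI² = 585·7/195·2/455 = 6/65
take √, sign -1: I = -0.08570655
No selection rule forces the value: the integral is nonzero (none).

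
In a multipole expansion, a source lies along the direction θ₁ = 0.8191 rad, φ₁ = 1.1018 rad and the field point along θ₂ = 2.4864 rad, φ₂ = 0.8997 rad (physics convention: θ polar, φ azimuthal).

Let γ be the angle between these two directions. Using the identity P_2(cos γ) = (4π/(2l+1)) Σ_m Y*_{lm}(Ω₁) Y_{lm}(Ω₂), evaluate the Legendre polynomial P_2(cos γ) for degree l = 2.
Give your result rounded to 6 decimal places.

-0.483332

Term-by-term m-sum for l=2 (normalisation 4π/5 = 2.513274):
  m=-2: (-0.121916+0.166230i) × (-0.032499-0.139678i) = +0.027181+0.011627i  (running Σ = +0.027181+0.011627i)
  m=-1: (+0.174196+0.343783i) × (-0.232104+0.292308i) = -0.140922-0.028875i  (running Σ = -0.113741-0.017248i)
  m=0: (+0.125832-0.000000i) × (+0.279505+0.000000i) = +0.035171+0.000000i  (running Σ = -0.078570-0.017248i)
  m=1: (-0.174196+0.343783i) × (+0.232104+0.292308i) = -0.140922+0.028875i  (running Σ = -0.219492+0.011627i)
  m=2: (-0.121916-0.166230i) × (-0.032499+0.139678i) = +0.027181-0.011627i  (running Σ = -0.192312+0.000000i)
Σ over m = -0.192312+0.000000i; ×(4π/5) → -0.483332+0.000000i. Real part: -0.483332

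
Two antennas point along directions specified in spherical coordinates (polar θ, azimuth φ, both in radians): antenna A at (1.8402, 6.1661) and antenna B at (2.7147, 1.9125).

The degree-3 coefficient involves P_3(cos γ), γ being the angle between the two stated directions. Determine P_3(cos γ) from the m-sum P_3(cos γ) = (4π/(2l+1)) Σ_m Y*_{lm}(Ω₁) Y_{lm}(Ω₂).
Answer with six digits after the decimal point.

-0.097577

Addition theorem: P_3(cos γ) = (4π/7) Σ_m Y*_{lm}(Ω₁) Y_{lm}(Ω₂), m = −3…3:
  m=-3: (0.350868, -0.128576) × (0.025314, 0.015370) = (0.010858, 0.002138)  (running Σ = (0.010858, 0.002138))
  m=-2: (-0.245841, 0.058645) × (0.123664, -0.100701) = (-0.024496, 0.032009)  (running Σ = (-0.013638, 0.034147))
  m=-1: (-0.199805, 0.023502) × (-0.140922, -0.396232) = (0.037469, 0.075857)  (running Σ = (0.023831, 0.110004))
  m=0: (0.262790, -0.000000) × (-0.388206, 0.000000) = (-0.102017, 0.000000)  (running Σ = (-0.078186, 0.110004))
  m=1: (0.199805, 0.023502) × (0.140922, -0.396232) = (0.037469, -0.075857)  (running Σ = (-0.040717, 0.034147))
  m=2: (-0.245841, -0.058645) × (0.123664, 0.100701) = (-0.024496, -0.032009)  (running Σ = (-0.065213, 0.002138))
  m=3: (-0.350868, -0.128576) × (-0.025314, 0.015370) = (0.010858, -0.002138)  (running Σ = (-0.054355, -0.000000))
Accumulated sum (-0.054355, -0.000000); after 4π/(2l+1) scaling, (-0.097577, -0.000000) ⇒ P_3 = -0.097577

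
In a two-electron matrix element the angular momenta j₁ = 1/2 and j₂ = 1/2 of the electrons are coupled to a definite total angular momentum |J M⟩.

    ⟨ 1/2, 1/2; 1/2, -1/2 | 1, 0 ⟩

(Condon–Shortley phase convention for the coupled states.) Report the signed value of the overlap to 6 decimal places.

+√(1/2) ≈ +0.707107

j₁+j₂−J=0  J+j₁−j₂=1  J−j₁+j₂=1  j₁+j₂+J+1=3
(j₁±m₁, j₂±m₂, J±M) = (1,0,0,1,1,1)
P² = 1/2
sum k=0..0:
  [0] +1/1 = 1
S = 1
C² = P²·S² = 1/2 ; C = +0.707107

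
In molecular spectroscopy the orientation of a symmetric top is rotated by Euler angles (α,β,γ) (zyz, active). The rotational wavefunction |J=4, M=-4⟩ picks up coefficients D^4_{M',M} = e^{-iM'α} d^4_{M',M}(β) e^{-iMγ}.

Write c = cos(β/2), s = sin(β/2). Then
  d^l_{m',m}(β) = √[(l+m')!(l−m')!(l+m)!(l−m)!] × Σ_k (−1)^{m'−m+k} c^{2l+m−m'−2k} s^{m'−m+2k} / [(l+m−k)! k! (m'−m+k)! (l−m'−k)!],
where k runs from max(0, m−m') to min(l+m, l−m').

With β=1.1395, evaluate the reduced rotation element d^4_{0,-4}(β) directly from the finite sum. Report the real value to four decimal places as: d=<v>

d=0.3561

d^4_{0,-4}(β=1.1395) via the finite sum:
Half-angle: c=0.842036, s=0.539422. N=√(24·24·1·40320)=4819.161753
Admissible k: 0..0 (factorial args all ≥0)
  k=0: (−1)^4·4819.1618/(576)·0.8420^4·0.5394^4 = +0.356110
d^4_{0,-4}(1.1395) = +0.356110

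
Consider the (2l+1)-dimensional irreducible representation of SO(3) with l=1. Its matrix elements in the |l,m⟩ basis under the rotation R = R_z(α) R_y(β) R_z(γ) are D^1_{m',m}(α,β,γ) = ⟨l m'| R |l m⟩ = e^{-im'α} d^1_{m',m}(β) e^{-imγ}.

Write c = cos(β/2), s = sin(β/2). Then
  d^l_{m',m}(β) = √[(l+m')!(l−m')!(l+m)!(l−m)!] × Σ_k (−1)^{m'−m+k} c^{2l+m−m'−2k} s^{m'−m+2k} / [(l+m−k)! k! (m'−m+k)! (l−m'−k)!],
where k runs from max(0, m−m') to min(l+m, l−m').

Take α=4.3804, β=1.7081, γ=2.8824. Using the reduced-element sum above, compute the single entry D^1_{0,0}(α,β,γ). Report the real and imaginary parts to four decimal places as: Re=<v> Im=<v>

First d^1_{0,0}(β=1.7081), then the phase factors e^{-i(0)α} and e^{-i(0)γ}:
Half-angle: c=0.656935, s=0.753947. N=√(1·1·1·1)=1.000000
k∈{0,1} keeps every argument non-negative
  k=0: (−1)^0·1.0000/(1)·0.6569^2·0.7539^0 = +0.431564
  k=1: (−1)^1·1.0000/(1)·0.6569^0·0.7539^2 = -0.568436
d^1_{0,0}(1.7081) = +0.431564 -0.568436 = -0.136873
D = (+1.000000+0.000000i)·(-0.136873)·(+1.000000+0.000000i) = -0.136873+0.000000i

Re=-0.1369 Im=0.0000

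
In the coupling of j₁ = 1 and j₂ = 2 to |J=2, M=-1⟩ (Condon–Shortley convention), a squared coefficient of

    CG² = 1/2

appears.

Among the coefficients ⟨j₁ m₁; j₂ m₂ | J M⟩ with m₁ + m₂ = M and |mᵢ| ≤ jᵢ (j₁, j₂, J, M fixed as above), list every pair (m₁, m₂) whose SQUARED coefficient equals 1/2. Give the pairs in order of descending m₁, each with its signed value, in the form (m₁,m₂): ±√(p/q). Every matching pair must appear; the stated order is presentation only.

(-1,0): −√(1/2)

Admissible pairs with m₁+m₂ = M = -1: (-1,0), (0,-1), (1,-2)
  (m₁,m₂)=(1,-2): CG² = 1/3, CG = +√(1/3)
  (m₁,m₂)=(0,-1): CG² = 1/6, CG = +√(1/6)
  (m₁,m₂)=(-1,0): CG² = 1/2, CG = −√(1/2)   ← matches the target
Pairs with CG² = 1/2: (-1,0): −√(1/2)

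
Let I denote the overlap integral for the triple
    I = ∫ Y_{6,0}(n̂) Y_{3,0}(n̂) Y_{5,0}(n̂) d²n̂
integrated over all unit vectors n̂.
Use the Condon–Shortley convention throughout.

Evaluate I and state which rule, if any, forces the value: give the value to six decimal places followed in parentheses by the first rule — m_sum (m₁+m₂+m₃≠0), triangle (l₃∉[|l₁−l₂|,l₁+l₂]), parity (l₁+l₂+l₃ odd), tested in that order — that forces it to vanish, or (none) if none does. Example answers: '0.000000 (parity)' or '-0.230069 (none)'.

0.145631 (none)

Rules hold: Σm=0, L=14 even, 3≤5≤9.
N = 13·7·11 = 1001
Δ = 4!·8!·2!/15! = 1/675675
Racah Σ t=1..3: t=1:−1/8640 t=2:+1/2304 t=3:−1/8640 = 7/34560
⇒ 3j(6 3 5; 0 0 0)² = 7/429, sgn -1
(m-triple is (0,0,0) — same symbol as above.)
4πI² = N·(3j₀)²·(3jₘ)² = 343/1287
I = +1·√(0.266511/4π) = 0.14563067
No selection rule forces the value: the integral is nonzero (none).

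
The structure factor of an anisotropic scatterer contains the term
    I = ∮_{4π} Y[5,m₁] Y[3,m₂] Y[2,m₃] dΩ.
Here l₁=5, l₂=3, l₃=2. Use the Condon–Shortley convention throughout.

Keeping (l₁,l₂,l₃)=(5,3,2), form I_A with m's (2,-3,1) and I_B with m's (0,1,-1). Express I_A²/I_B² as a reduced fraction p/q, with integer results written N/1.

7/50

Same 5,3,2: normalisation and zero-m 3j drop out of the ratio.
A: Δ: 6! 4! 0! / 11! → 1/2310; sum: t=0:+1/4320 = 1/4320; 3j²(5 3 2; 2 -3 1) = Δ·Π!·Σ² = 1/330  (sign -1)
B: Δ: 6! 4! 0! / 11! → 1/2310; sum: t=4:+1/288 = 1/288; 3j²(5 3 2; 0 1 -1) = Δ·Π!·Σ² = 5/231  (sign -1)
I_A²/I_B² = (1/330)/(5/231) = 7/50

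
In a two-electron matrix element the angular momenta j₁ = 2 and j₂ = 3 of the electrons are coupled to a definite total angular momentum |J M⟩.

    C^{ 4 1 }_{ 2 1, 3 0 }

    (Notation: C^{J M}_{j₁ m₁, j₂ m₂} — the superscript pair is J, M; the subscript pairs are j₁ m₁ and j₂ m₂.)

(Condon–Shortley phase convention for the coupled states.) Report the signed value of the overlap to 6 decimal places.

+0.462910  (= +√(3/14))

√[9·1!3!5!/10! · 3!1!3!3!5!3!] = √(1944/7)
  +(−1)^0/∏(0,1,1,3,2,2)! = 1/24  (running 1/24)
  +(−1)^1/∏(1,0,0,2,3,3)! = -1/72  (running 1/36)
⟨..|..⟩ = √(1944/7)·(1/36) = +0.462910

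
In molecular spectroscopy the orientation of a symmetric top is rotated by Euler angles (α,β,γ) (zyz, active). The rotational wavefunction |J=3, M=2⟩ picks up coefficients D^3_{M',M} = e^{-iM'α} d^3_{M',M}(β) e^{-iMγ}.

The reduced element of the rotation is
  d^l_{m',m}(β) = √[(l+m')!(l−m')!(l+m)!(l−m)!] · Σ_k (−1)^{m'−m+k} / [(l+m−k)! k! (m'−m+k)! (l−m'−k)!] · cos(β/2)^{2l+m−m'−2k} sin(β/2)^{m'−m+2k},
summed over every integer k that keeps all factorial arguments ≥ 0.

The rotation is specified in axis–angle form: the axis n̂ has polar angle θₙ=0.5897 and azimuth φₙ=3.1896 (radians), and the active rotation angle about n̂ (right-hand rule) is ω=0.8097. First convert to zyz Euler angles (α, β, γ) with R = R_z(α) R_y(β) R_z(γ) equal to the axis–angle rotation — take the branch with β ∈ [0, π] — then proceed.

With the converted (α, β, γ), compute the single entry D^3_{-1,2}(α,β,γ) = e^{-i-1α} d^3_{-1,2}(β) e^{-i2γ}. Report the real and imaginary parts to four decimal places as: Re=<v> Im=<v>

Axis–angle → zyz. n̂ = (sinθₙcosφₙ, sinθₙsinφₙ, cosθₙ) = (-0.555471, -0.026687, +0.831108), ω = 0.8097.
R = I cosω + sinω [n̂]ₓ + (1−cosω) n̂n̂ᵀ gives
  R = [+0.785453, -0.597189, -0.162568; +0.606388, +0.689937, +0.395324; -0.123921, -0.409088, +0.904041]
β = atan2(√(R₁₃²+R₂₃²), R₃₃) = 0.441665; α = atan2(R₂₃, R₁₃) mod 2π = 1.960945; γ = atan2(R₃₂, −R₃₁) mod 2π = 5.006523
First d^3_{-1,2}(β=0.4417), then the phase factors e^{-i(-1)α} and e^{-i(2)γ}:
c=cos(0.441665/2)=0.975715, s=sin(0.441665/2)=0.219042; N=√[2·24·120·1]=75.894664
The bounds max(0,m−m')=3 and min(l+m,l−m')=4 give 2 terms
  k=3: (−1)^0·75.8947/(12)·0.9757^3·0.2190^3 = +0.061742
  k=4: (−1)^1·75.8947/(24)·0.9757^1·0.2190^5 = -0.001556
d^3_{-1,2}(0.4417) = +0.061742 -0.001556 = +0.060186
Attach z-rotation phases: D = e^{-i(-1)(1.9609)}·(+0.060186)·e^{-i(2)(5.0065)} = -0.011846-0.059009i

Re=-0.0118 Im=-0.0590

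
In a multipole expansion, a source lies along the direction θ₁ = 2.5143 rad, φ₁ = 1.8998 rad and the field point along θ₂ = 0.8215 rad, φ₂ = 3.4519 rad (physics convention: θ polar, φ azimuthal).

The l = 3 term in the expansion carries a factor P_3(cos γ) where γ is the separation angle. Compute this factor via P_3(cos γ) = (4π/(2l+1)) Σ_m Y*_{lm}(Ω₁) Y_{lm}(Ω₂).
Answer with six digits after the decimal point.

0.413945

Summing Y*_{l m}(θ₁,φ₁)·Y_{l m}(θ₂,φ₂) over m ∈ [−3, 3]; prefactor 4π/(2·3+1) = 1.795196:
  term(m=-3) = (-0.000775, 0.013794)   from Y*(Ω₁)=(0.070396, -0.046503), Y(Ω₂)=(-0.097779, 0.131362)
  term(m=-2) = (0.106298, 0.003977)   from Y*(Ω₁)=(0.225543, 0.174326), Y(Ω₂)=(0.303572, -0.217004)
  term(m=-1) = (0.002522, -0.134875)   from Y*(Ω₁)=(-0.139582, 0.408838), Y(Ω₂)=(-0.297345, 0.095348)
  term(m=+0) = (0.014495, 0.000000)   from Y*(Ω₁)=(-0.083817, -0.000000), Y(Ω₂)=(-0.172931, 0.000000)
  term(m=+1) = (0.002522, 0.134875)   from Y*(Ω₁)=(0.139582, 0.408838), Y(Ω₂)=(0.297345, 0.095348)
  term(m=+2) = (0.106298, -0.003977)   from Y*(Ω₁)=(0.225543, -0.174326), Y(Ω₂)=(0.303572, 0.217004)
  term(m=+3) = (-0.000775, -0.013794)   from Y*(Ω₁)=(-0.070396, -0.046503), Y(Ω₂)=(0.097779, 0.131362)
Total Σ_m = (0.230585, 0.000000). Multiply by 1.795196: (0.413945, 0.000000). P_3(cos γ) = 0.413945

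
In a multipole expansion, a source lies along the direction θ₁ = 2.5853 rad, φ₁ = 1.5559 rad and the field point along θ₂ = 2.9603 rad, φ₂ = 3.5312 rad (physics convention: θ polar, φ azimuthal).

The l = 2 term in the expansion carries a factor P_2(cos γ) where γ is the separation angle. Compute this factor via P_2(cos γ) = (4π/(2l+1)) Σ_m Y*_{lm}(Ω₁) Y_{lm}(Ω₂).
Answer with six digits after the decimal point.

0.454802

Addition theorem: P_2(cos γ) = (4π/5) Σ_m Y*_{lm}(Ω₁) Y_{lm}(Ω₂), m = −2…2:
  m=-2: (-0.107656, 0.003208) × (0.008934, -0.008824) = (-0.000933, 0.000979)  (running Σ = (-0.000933, 0.000979))
  m=-1: (-0.005160, -0.346390) × (0.126741, -0.052039) = (-0.018680, -0.043633)  (running Σ = (-0.019613, -0.042655))
  m=0: (0.366963, -0.000000) × (0.600024, 0.000000) = (0.220187, 0.000000)  (running Σ = (0.200574, -0.042655))
  m=1: (0.005160, -0.346390) × (-0.126741, -0.052039) = (-0.018680, 0.043633)  (running Σ = (0.181894, 0.000979))
  m=2: (-0.107656, -0.003208) × (0.008934, 0.008824) = (-0.000933, -0.000979)  (running Σ = (0.180960, -0.000000))
Total Σ_m = (0.180960, -0.000000). Multiply by 2.513274: (0.454802, -0.000000). P_2(cos γ) = 0.454802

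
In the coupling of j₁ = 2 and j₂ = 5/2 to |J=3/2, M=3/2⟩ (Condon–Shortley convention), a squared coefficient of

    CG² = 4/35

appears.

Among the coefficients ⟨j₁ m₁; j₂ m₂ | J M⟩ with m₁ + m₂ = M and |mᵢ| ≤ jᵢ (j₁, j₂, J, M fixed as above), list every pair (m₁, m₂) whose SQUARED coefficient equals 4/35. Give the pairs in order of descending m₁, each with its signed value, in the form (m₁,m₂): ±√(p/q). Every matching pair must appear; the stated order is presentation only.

(2,-1/2): +√(4/35)

Admissible pairs with m₁+m₂ = M = 3/2: (-1,5/2), (0,3/2), (1,1/2), (2,-1/2)
  (m₁,m₂)=(2,-1/2): CG² = 4/35, CG = +√(4/35)   ← matches the target
  (m₁,m₂)=(1,1/2): CG² = 9/35, CG = −√(9/35)
  (m₁,m₂)=(0,3/2): CG² = 12/35, CG = +√(12/35)
  (m₁,m₂)=(-1,5/2): CG² = 2/7, CG = −√(2/7)
Pairs with CG² = 4/35: (2,-1/2): +√(4/35)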